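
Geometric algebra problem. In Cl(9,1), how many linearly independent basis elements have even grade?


Even subalgebra dimension = 2^(n-1)
n = 9 + 1 = 10
2^(10 - 1) = 2^9 = 512
Verification: sum of C(10,k) for even k = 1 + 45 + 210 + 210 + 45 + 1 = 512
Result = 512


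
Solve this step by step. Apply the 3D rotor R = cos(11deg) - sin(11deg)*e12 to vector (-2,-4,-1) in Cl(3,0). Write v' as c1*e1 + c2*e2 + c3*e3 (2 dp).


Rotor R = cos(11deg) - sin(11deg)*e12
Rotation angle theta = 2 * 11 = 22 degrees in the e12 plane (e1 -> e2).
The component perpendicular to the plane (e3) is invariant: v'_3 = v3 = -1.00
cos(22deg) = 0.9272, sin(22deg) = 0.3746
v'_1 = v1*cos(theta) - v2*sin(theta) = -2*0.9272 - (-4)*0.3746 = -0.36
v'_2 = v1*sin(theta) + v2*cos(theta) = -2*0.3746 + (-4)*0.9272 = -4.46
v' = -0.36*e1 - 4.46*e2 - 1.00*e3


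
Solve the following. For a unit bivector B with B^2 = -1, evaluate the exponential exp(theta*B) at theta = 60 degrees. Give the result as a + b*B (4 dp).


For a unit bivector B with B^2 = -1, the exponential series gives
e^(theta*B) = cos(theta) + sin(theta)*B (the GA analogue of Euler's formula).
theta = 60 degrees = 1.047198 rad
cos(60 deg) = 0.5000
sin(60 deg) = 0.8660
exp(theta*B) = 0.5000 + 0.8660*B


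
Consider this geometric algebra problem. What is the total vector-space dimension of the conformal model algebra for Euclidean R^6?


The conformal model of R^6 uses Cl(7,1): the 6 Euclidean generators plus two extra orthogonal generators e+ (e+^2 = +1) and e- (e-^2 = -1), from which the null vectors e0, einf are built.
Number of generators m = 6 + 2 = 8.
dim Cl(p,q) = 2^m = 2^8 = 256


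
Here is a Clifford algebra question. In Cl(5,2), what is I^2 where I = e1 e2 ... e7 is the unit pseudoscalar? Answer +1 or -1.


The pseudoscalar I = e1...e_n (product of all n generators) of Cl(p,q) satisfies I^2 = (-1)^(q + n(n-1)/2).
p = 5, q = 2, n = p + q = 7
n(n-1)/2 = 7 * 6 / 2 = 21
Exponent = q + n(n-1)/2 = 2 + 21 = 23
I^2 = (-1)^23 = -1


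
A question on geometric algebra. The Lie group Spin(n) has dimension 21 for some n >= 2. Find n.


dim Spin(n) = dim so(n) = n(n-1)/2.
Solve n(n-1)/2 = 21, i.e. n^2 - n - 42 = 0.
Discriminant = 1 + 8*21 = 169
n = (1 + sqrt(169))/2 = (1 + 13)/2 = 7


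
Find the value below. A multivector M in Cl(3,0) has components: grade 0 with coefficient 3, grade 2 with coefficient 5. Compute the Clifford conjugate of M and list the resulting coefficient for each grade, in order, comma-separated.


Clifford conjugate sign for grade k: (-1)^(k(k+1)/2)
Grade 0: (-1)^(0*1/2) = (-1)^0 = 1, coeff 3 -> 3
Grade 2: (-1)^(2*3/2) = (-1)^3 = -1, coeff 5 -> -5
Conjugated coefficients: 3, -5


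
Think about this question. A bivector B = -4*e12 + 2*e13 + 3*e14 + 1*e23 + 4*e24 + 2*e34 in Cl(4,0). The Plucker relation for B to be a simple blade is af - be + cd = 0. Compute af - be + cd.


Plucker relation: af - be + cd
a*f = (-4)*2 = -8
b*e = 2*4 = 8
c*d = 3*1 = 3
af - be + cd = -8 - 8 + 3
= -13


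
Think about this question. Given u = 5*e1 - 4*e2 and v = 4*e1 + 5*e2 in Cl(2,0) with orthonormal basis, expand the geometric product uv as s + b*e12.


Expand: (5*e1 - 4*e2)(4*e1 + 5*e2)
= 5*4*e1e1 + 5*5*e1e2 + (-4)*4*e2e1 + (-4)*5*e2e2
Using e1^2 = e2^2 = 1, e2e1 = -e1e2:
Scalar part s = 5*4 + (-4)*5 = 20 + (-20) = 0
Bivector part b = 5*5 - (-4)*4 = 25 - (-16) = 41
uv = 0 + 41*e12


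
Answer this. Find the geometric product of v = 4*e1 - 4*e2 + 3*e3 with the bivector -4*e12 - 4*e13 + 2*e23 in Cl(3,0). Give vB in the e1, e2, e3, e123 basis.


vB has grade-1 (vector) and grade-3 (trivector) parts: vB = (v _| B) + (v ^ B).
Vector part <vB>_1:
  e1: -v2*b12 - v3*b13 = -(-4)*(-4) - (3)*(-4) = -4
  e2: v1*b12 - v3*b23 = (4)*(-4) - (3)*(2) = -22
  e3: v1*b13 + v2*b23 = (4)*(-4) + (-4)*(2) = -24
Trivector part <vB>_3:
  e123: v1*b23 - v2*b13 + v3*b12 = (4)*(2) - (-4)*(-4) + (3)*(-4) = -20
vB = -4*e1 - 22*e2 - 24*e3 - 20*e123


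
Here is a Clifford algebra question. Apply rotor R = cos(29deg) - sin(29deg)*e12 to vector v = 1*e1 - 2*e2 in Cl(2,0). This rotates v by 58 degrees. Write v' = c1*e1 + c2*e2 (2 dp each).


Rotor R = cos(29deg) - sin(29deg)*e12
Rotation angle theta = 2 * 29 = 58 degrees
v' = R*v*~R rotates v by theta.
cos(58deg) = 0.5299, sin(58deg) = 0.8480
v'_1 = 1*cos(58deg) - (-2)*sin(58deg)
= 1*0.5299 - (-2)*0.8480
= 2.23
v'_2 = 1*sin(58deg) + (-2)*cos(58deg)
= 1*0.8480 + (-2)*0.5299
= -0.21
v' = 2.23*e1 - 0.21*e2


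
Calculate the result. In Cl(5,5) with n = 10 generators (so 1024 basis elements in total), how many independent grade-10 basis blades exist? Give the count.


Number of grade-k basis blades in Cl(p,q) with n = p + q is C(n, k).
n = 5 + 5 = 10
C(10, 10) = 10! / (10! * 0!)
= 3628800 / (3628800 * 1)
= 1


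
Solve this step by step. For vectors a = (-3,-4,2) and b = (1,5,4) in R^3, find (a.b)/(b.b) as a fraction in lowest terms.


Projection coefficient = (a . b) / (b . b)
a . b = (-3)*1 + (-4)*5 + 2*4
= -3 + (-20) + 8 = -15
b . b = 1^2 + 5^2 + 4^2
= 1 + 25 + 16 = 42
Coefficient = -15/42
In lowest terms: -5/14


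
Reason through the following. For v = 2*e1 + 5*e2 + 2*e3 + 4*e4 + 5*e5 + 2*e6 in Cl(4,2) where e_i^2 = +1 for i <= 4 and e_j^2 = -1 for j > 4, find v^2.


v^2 = sum of c_i^2 * e_i^2
Positive signature terms (e_i^2 = +1): 2^2 + 5^2 + 2^2 + 4^2 = 49
Negative signature terms (e_j^2 = -1): 5^2 + 2^2 = 29
v^2 = 49 - 29 = 20


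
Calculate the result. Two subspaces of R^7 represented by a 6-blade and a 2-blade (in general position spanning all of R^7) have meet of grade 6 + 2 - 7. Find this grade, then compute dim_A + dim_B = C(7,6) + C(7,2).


Meet grade = grade(A) + grade(B) - n
= 6 + 2 - 7 = 1
C(7,6) = 7
C(7,2) = 21
dim_A + dim_B = 7 + 21 = 28


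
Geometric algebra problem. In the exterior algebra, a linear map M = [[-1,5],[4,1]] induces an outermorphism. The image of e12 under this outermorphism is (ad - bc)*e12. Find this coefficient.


The outermorphism of a linear map f sends e1^e2 to f(e1)^f(e2).
f(e1) = -1*e1 + 4*e2
f(e2) = 5*e1 + 1*e2
f(e1) ^ f(e2) = (-1*e1 + 4*e2) ^ (5*e1 + 1*e2)
= (-1)*1*e12 + 4*5*e21
= (-1 - 20)*e12
= -21*e12
Coefficient = -21


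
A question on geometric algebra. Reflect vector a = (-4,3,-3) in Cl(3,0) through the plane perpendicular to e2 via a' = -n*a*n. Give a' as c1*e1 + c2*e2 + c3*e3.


Reflection formula: a' = -n*a*n, with n = e2 (unit vector, n^2 = 1).
For reflection through hyperplane perp to e2:
The component along e2 flips sign, others stay.
a = (-4, 3, -3)
a' = (-4, -3, -3)
a' = -4*e1 - 3*e2 - 3*e3


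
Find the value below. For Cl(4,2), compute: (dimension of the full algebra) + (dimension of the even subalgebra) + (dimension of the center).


n = 4 + 2 = 6
Total dim = 2^6 = 64
Even subalgebra dim = 2^5 = 32
n is even, so center dim = 1
Sum = 64 + 32 + 1 = 97


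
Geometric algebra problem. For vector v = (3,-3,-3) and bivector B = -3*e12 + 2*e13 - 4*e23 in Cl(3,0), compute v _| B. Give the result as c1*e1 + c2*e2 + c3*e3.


Left contraction v _| B = <vB>_1 (grade-1 part of the geometric product vB).
Using e1_|e12 = e2, e2_|e12 = -e1, e1_|e13 = e3, e3_|e13 = -e1, e2_|e23 = e3, e3_|e23 = -e2:
e1 coeff: -v2*b12 - v3*b13 = -(-3)*(-3) - (-3)*(2) = -3
e2 coeff: v1*b12 - v3*b23 = (3)*(-3) - (-3)*(-4) = -21
e3 coeff: v1*b13 + v2*b23 = (3)*(2) + (-3)*(-4) = 18
v _| B = -3*e1 - 21*e2 + 18*e3


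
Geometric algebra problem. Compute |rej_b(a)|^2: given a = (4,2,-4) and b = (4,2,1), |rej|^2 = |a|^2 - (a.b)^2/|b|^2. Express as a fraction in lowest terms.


|a|^2 = 4^2 + 2^2 + (-4)^2 = 36
|b|^2 = 4^2 + 2^2 + 1^2 = 21
a . b = 4*4 + 2*2 + (-4)*1 = 16
(a.b)^2 = 16^2 = 256
|rej|^2 = 36 - 256/21
= (756 - 256)/21
= 500/21
In lowest terms: 500/21


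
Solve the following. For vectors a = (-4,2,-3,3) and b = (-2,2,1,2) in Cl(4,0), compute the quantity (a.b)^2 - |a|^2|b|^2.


a . b = (-4)*(-2) + 2*2 + (-3)*1 + 3*2
= 8 + 4 + (-3) + 6 = 15
|a|^2 = (-4)^2 + 2^2 + (-3)^2 + 3^2 = 38
|b|^2 = (-2)^2 + 2^2 + 1^2 + 2^2 = 13
(a.b)^2 = 15^2 = 225
|a|^2 * |b|^2 = 38 * 13 = 494
Result = 225 - 494 = -269


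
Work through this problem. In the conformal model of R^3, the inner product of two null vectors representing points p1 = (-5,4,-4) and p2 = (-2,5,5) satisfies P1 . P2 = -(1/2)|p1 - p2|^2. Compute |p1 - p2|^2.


p1 - p2 = (-3, -1, -9)
|p1 - p2|^2 = (-3)^2 + (-1)^2 + (-9)^2
= 9 + 1 + 81
= 91


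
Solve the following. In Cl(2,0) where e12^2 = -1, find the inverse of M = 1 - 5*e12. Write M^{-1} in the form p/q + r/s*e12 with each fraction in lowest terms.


M = 1 - 5*e12, where e12^2 = -1.
Since M commutes with its reverse ~M = a - b*e12, M * ~M = a^2 - b^2*e12^2 = a^2 + b^2.
So M^{-1} = ~M / (a^2 + b^2) = (a - b*e12)/(a^2 + b^2).
a^2 + b^2 = 1 + 25 = 26
Scalar part = 1/26 = 1/26
Bivector coeff = 5/26 = 5/26
M^{-1} = 1/26 + 5/26*e12


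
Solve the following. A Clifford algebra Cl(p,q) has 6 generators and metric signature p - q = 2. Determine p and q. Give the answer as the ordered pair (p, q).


We need p + q = 6 and p - q = 2.
Adding: 2p = 6 + 2 = 8, so p = 4.
Then q = 6 - 4 = 2.
(p, q) = (4, 2)


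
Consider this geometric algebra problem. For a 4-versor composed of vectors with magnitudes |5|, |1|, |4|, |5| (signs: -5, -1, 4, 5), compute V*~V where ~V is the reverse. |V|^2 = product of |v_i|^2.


Each vector v_i has |v_i|^2 = s_i^2
Squared scales: (-5)^2 = 25, (-1)^2 = 1, 4^2 = 16, 5^2 = 25
|V|^2 = 25 * 1 * 16 * 25
= 10000


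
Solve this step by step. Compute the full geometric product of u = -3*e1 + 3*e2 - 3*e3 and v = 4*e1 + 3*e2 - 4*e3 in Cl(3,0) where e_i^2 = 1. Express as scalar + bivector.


In Cl(3,0): e_i^2 = 1, e_ie_j = -e_je_i for i != j.
Scalar part = u . v = (-3)*4 + 3*3 + (-3)*(-4)
= -12 + 9 + 12 = 9
e12 coeff = (-3)*3 - 3*4 = -9 - 12 = -21
e13 coeff = (-3)*(-4) - (-3)*4 = 12 - (-12) = 24
e23 coeff = 3*(-4) - (-3)*3 = -12 - (-9) = -3
uv = 9 - 21*e12 + 24*e13 - 3*e23


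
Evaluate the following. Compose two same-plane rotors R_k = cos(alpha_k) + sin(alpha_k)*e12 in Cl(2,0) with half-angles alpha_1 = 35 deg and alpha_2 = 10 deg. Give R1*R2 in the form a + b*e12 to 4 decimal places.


Same-plane rotors commute and their half-angles add:
R1*R2 = cos(a1 + a2) + sin(a1 + a2)*e12.
a1 + a2 = 35 + 10 = 45 deg
cos(45 deg) = 0.7071
sin(45 deg) = 0.7071
R1*R2 = 0.7071 + 0.7071*e12


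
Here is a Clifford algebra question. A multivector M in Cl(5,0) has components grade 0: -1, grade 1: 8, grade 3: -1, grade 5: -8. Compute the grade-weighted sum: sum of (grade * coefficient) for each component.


Grade-weighted sum = sum of grade_k * coefficient_k
0*(-1) = 0
1*8 = 8
3*(-1) = -3
5*(-8) = -40
Total = 0 + 8 + (-3) + (-40) = -35


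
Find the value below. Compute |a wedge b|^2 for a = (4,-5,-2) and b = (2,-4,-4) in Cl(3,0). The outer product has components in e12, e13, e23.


a wedge b = (a1*b2 - a2*b1)*e12 + (a1*b3 - a3*b1)*e13 + (a2*b3 - a3*b2)*e23
e12 coeff: 4*(-4) - (-5)*2 = -16 - (-10) = -6
e13 coeff: 4*(-4) - (-2)*2 = -16 - (-4) = -12
e23 coeff: (-5)*(-4) - (-2)*(-4) = 20 - 8 = 12
|a wedge b|^2 = (-6)^2 + (-12)^2 + 12^2
= 36 + 144 + 144
= 324


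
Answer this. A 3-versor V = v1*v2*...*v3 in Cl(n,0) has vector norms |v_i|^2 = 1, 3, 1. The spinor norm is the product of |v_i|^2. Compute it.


Spinor norm N(V) = |v1|^2 * |v2|^2 * ... * |v3|^2
= 1 * 3 * 1
Running product: 1, 3, 3
N(V) = 3


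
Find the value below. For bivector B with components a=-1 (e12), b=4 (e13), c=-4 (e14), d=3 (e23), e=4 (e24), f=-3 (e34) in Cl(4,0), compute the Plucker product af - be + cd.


Plucker relation: af - be + cd
a*f = (-1)*(-3) = 3
b*e = 4*4 = 16
c*d = (-4)*3 = -12
af - be + cd = 3 - 16 + (-12)
= -25


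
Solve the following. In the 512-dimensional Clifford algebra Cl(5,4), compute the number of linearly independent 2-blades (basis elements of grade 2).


Number of grade-k basis blades in Cl(p,q) with n = p + q is C(n, k).
n = 5 + 4 = 9
C(9, 2) = 9! / (2! * 7!)
= 362880 / (2 * 5040)
= 36


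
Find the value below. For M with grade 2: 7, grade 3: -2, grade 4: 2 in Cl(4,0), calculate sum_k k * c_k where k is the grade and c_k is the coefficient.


Grade-weighted sum = sum of grade_k * coefficient_k
2*7 = 14
3*(-2) = -6
4*2 = 8
Total = 14 + (-6) + 8 = 16


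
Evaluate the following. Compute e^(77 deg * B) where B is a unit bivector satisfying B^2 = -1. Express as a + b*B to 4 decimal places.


For a unit bivector B with B^2 = -1, the exponential series gives
e^(theta*B) = cos(theta) + sin(theta)*B (the GA analogue of Euler's formula).
theta = 77 degrees = 1.343904 rad
cos(77 deg) = 0.2250
sin(77 deg) = 0.9744
exp(theta*B) = 0.2250 + 0.9744*B


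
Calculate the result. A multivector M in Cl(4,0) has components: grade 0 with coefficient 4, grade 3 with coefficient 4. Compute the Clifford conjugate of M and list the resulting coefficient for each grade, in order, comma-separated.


Clifford conjugate sign for grade k: (-1)^(k(k+1)/2)
Grade 0: (-1)^(0*1/2) = (-1)^0 = 1, coeff 4 -> 4
Grade 3: (-1)^(3*4/2) = (-1)^6 = 1, coeff 4 -> 4
Conjugated coefficients: 4, 4


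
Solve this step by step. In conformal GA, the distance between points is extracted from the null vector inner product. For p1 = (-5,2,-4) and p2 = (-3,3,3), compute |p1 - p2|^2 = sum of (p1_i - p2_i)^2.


p1 - p2 = (-2, -1, -7)
|p1 - p2|^2 = (-2)^2 + (-1)^2 + (-7)^2
= 4 + 1 + 49
= 54


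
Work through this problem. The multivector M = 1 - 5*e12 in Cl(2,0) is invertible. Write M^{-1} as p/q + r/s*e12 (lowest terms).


M = 1 - 5*e12, where e12^2 = -1.
Since M commutes with its reverse ~M = a - b*e12, M * ~M = a^2 - b^2*e12^2 = a^2 + b^2.
So M^{-1} = ~M / (a^2 + b^2) = (a - b*e12)/(a^2 + b^2).
a^2 + b^2 = 1 + 25 = 26
Scalar part = 1/26 = 1/26
Bivector coeff = 5/26 = 5/26
M^{-1} = 1/26 + 5/26*e12


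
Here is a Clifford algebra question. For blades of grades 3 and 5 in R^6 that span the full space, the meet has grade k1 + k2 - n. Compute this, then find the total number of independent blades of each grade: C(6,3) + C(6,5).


Meet grade = grade(A) + grade(B) - n
= 3 + 5 - 6 = 2
C(6,3) = 20
C(6,5) = 6
dim_A + dim_B = 20 + 6 = 26


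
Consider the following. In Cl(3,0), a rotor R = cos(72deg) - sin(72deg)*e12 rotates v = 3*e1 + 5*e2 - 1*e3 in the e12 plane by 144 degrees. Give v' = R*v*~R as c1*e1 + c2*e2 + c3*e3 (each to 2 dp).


Rotor R = cos(72deg) - sin(72deg)*e12
Rotation angle theta = 2 * 72 = 144 degrees in the e12 plane (e1 -> e2).
The component perpendicular to the plane (e3) is invariant: v'_3 = v3 = -1.00
cos(144deg) = -0.8090, sin(144deg) = 0.5878
v'_1 = v1*cos(theta) - v2*sin(theta) = 3*(-0.8090) - 5*0.5878 = -5.37
v'_2 = v1*sin(theta) + v2*cos(theta) = 3*0.5878 + 5*(-0.8090) = -2.28
v' = -5.37*e1 - 2.28*e2 - 1.00*e3


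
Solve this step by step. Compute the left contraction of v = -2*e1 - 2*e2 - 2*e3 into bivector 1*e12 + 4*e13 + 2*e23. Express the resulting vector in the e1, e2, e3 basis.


Left contraction v _| B = <vB>_1 (grade-1 part of the geometric product vB).
Using e1_|e12 = e2, e2_|e12 = -e1, e1_|e13 = e3, e3_|e13 = -e1, e2_|e23 = e3, e3_|e23 = -e2:
e1 coeff: -v2*b12 - v3*b13 = -(-2)*(1) - (-2)*(4) = 10
e2 coeff: v1*b12 - v3*b23 = (-2)*(1) - (-2)*(2) = 2
e3 coeff: v1*b13 + v2*b23 = (-2)*(4) + (-2)*(2) = -12
v _| B = 10*e1 + 2*e2 - 12*e3


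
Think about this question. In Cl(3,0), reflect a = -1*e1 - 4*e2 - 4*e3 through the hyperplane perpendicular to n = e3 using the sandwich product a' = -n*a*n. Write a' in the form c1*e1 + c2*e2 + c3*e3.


Reflection formula: a' = -n*a*n, with n = e3 (unit vector, n^2 = 1).
For reflection through hyperplane perp to e3:
The component along e3 flips sign, others stay.
a = (-1, -4, -4)
a' = (-1, -4, 4)
a' = -1*e1 - 4*e2 + 4*e3


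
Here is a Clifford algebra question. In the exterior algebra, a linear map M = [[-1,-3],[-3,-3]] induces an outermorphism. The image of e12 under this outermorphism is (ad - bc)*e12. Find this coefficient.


The outermorphism of a linear map f sends e1^e2 to f(e1)^f(e2).
f(e1) = -1*e1 - 3*e2
f(e2) = -3*e1 - 3*e2
f(e1) ^ f(e2) = (-1*e1 - 3*e2) ^ (-3*e1 - 3*e2)
= (-1)*(-3)*e12 + (-3)*(-3)*e21
= (3 - 9)*e12
= -6*e12
Coefficient = -6


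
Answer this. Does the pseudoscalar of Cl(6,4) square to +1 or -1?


The pseudoscalar I = e1...e_n (product of all n generators) of Cl(p,q) satisfies I^2 = (-1)^(q + n(n-1)/2).
p = 6, q = 4, n = p + q = 10
n(n-1)/2 = 10 * 9 / 2 = 45
Exponent = q + n(n-1)/2 = 4 + 45 = 49
I^2 = (-1)^49 = -1


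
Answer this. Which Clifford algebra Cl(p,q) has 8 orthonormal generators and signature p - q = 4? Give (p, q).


We need p + q = 8 and p - q = 4.
Adding: 2p = 8 + 4 = 12, so p = 6.
Then q = 8 - 6 = 2.
(p, q) = (6, 2)


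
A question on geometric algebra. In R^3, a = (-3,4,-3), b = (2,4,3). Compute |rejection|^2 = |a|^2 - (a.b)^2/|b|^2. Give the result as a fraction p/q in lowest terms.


|a|^2 = (-3)^2 + 4^2 + (-3)^2 = 34
|b|^2 = 2^2 + 4^2 + 3^2 = 29
a . b = (-3)*2 + 4*4 + (-3)*3 = 1
(a.b)^2 = 1^2 = 1
|rej|^2 = 34 - 1/29
= (986 - 1)/29
= 985/29
In lowest terms: 985/29


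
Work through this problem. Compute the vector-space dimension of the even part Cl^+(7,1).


Even subalgebra dimension = 2^(n-1)
n = 7 + 1 = 8
2^(8 - 1) = 2^7 = 128
Verification: sum of C(8,k) for even k = 1 + 28 + 70 + 28 + 1 = 128
Result = 128


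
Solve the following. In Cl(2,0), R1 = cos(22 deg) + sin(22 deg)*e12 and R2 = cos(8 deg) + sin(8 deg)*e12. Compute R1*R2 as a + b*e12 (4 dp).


Same-plane rotors commute and their half-angles add:
R1*R2 = cos(a1 + a2) + sin(a1 + a2)*e12.
a1 + a2 = 22 + 8 = 30 deg
cos(30 deg) = 0.8660
sin(30 deg) = 0.5000
R1*R2 = 0.8660 + 0.5000*e12


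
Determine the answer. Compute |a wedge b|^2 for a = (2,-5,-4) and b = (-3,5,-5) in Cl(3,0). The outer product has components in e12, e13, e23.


a wedge b = (a1*b2 - a2*b1)*e12 + (a1*b3 - a3*b1)*e13 + (a2*b3 - a3*b2)*e23
e12 coeff: 2*5 - (-5)*(-3) = 10 - 15 = -5
e13 coeff: 2*(-5) - (-4)*(-3) = -10 - 12 = -22
e23 coeff: (-5)*(-5) - (-4)*5 = 25 - (-20) = 45
|a wedge b|^2 = (-5)^2 + (-22)^2 + 45^2
= 25 + 484 + 2025
= 2534


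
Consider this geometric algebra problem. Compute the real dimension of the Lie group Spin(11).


Spin(n) double-covers SO(n); both have Lie algebra so(n) of dimension n(n-1)/2.
n = 11
n(n-1) = 11 * 10 = 110
dim Spin(11) = 110/2 = 55


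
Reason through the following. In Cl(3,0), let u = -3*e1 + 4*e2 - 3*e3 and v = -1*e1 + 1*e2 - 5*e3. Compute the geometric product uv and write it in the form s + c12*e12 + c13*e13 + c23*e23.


In Cl(3,0): e_i^2 = 1, e_ie_j = -e_je_i for i != j.
Scalar part = u . v = (-3)*(-1) + 4*1 + (-3)*(-5)
= 3 + 4 + 15 = 22
e12 coeff = (-3)*1 - 4*(-1) = -3 - (-4) = 1
e13 coeff = (-3)*(-5) - (-3)*(-1) = 15 - 3 = 12
e23 coeff = 4*(-5) - (-3)*1 = -20 - (-3) = -17
uv = 22 + 1*e12 + 12*e13 - 17*e23


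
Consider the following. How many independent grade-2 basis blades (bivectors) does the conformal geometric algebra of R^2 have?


The conformal model of R^2 uses Cl(3,1) with m = 2 + 2 = 4 generators.
Number of grade-2 blades = C(m, 2) = C(4, 2)
= 4*3/2 = 6


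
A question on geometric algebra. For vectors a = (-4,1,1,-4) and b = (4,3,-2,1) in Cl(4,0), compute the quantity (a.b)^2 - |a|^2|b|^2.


a . b = (-4)*4 + 1*3 + 1*(-2) + (-4)*1
= -16 + 3 + (-2) + (-4) = -19
|a|^2 = (-4)^2 + 1^2 + 1^2 + (-4)^2 = 34
|b|^2 = 4^2 + 3^2 + (-2)^2 + 1^2 = 30
(a.b)^2 = (-19)^2 = 361
|a|^2 * |b|^2 = 34 * 30 = 1020
Result = 361 - 1020 = -659


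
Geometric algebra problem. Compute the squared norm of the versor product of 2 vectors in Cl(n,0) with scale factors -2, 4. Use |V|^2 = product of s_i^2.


Each vector v_i has |v_i|^2 = s_i^2
Squared scales: (-2)^2 = 4, 4^2 = 16
|V|^2 = 4 * 16
= 64


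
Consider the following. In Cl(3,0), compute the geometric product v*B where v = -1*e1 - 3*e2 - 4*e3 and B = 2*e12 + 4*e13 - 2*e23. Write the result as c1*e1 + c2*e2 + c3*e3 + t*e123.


vB has grade-1 (vector) and grade-3 (trivector) parts: vB = (v _| B) + (v ^ B).
Vector part <vB>_1:
  e1: -v2*b12 - v3*b13 = -(-3)*(2) - (-4)*(4) = 22
  e2: v1*b12 - v3*b23 = (-1)*(2) - (-4)*(-2) = -10
  e3: v1*b13 + v2*b23 = (-1)*(4) + (-3)*(-2) = 2
Trivector part <vB>_3:
  e123: v1*b23 - v2*b13 + v3*b12 = (-1)*(-2) - (-3)*(4) + (-4)*(2) = 6
vB = 22*e1 - 10*e2 + 2*e3 + 6*e123


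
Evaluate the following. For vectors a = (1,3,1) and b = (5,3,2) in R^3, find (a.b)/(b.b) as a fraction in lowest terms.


Projection coefficient = (a . b) / (b . b)
a . b = 1*5 + 3*3 + 1*2
= 5 + 9 + 2 = 16
b . b = 5^2 + 3^2 + 2^2
= 25 + 9 + 4 = 38
Coefficient = 16/38
In lowest terms: 8/19


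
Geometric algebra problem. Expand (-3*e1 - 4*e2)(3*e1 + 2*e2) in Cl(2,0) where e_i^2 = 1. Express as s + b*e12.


Expand: (-3*e1 - 4*e2)(3*e1 + 2*e2)
= (-3)*3*e1e1 + (-3)*2*e1e2 + (-4)*3*e2e1 + (-4)*2*e2e2
Using e1^2 = e2^2 = 1, e2e1 = -e1e2:
Scalar part s = (-3)*3 + (-4)*2 = -9 + (-8) = -17
Bivector part b = (-3)*2 - (-4)*3 = -6 - (-12) = 6
uv = -17 + 6*e12


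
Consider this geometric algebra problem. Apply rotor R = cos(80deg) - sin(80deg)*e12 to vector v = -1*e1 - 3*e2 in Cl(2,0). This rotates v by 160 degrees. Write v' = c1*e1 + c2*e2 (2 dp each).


Rotor R = cos(80deg) - sin(80deg)*e12
Rotation angle theta = 2 * 80 = 160 degrees
v' = R*v*~R rotates v by theta.
cos(160deg) = -0.9397, sin(160deg) = 0.3420
v'_1 = -1*cos(160deg) - (-3)*sin(160deg)
= -1*(-0.9397) - (-3)*0.3420
= 1.97
v'_2 = -1*sin(160deg) + (-3)*cos(160deg)
= -1*0.3420 + (-3)*(-0.9397)
= 2.48
v' = 1.97*e1 + 2.48*e2


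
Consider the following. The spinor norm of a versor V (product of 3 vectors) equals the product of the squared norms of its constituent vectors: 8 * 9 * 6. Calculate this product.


Spinor norm N(V) = |v1|^2 * |v2|^2 * ... * |v3|^2
= 8 * 9 * 6
Running product: 8, 72, 432
N(V) = 432


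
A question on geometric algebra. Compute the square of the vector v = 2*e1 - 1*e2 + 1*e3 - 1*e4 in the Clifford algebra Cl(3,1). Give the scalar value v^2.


v^2 = sum of c_i^2 * e_i^2
Positive signature terms (e_i^2 = +1): 2^2 + (-1)^2 + 1^2 = 6
Negative signature terms (e_j^2 = -1): (-1)^2 = 1
v^2 = 6 - 1 = 5


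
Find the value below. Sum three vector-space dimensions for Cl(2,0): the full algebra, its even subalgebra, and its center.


n = 2 + 0 = 2
Total dim = 2^2 = 4
Even subalgebra dim = 2^1 = 2
n is even, so center dim = 1
Sum = 4 + 2 + 1 = 7


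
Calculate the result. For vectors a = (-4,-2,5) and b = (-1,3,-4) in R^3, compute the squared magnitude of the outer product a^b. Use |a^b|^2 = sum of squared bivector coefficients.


a wedge b = (a1*b2 - a2*b1)*e12 + (a1*b3 - a3*b1)*e13 + (a2*b3 - a3*b2)*e23
e12 coeff: (-4)*3 - (-2)*(-1) = -12 - 2 = -14
e13 coeff: (-4)*(-4) - 5*(-1) = 16 - (-5) = 21
e23 coeff: (-2)*(-4) - 5*3 = 8 - 15 = -7
|a wedge b|^2 = (-14)^2 + 21^2 + (-7)^2
= 196 + 441 + 49
= 686


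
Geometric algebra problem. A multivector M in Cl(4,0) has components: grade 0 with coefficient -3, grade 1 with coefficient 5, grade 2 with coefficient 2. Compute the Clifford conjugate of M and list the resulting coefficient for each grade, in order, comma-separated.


Clifford conjugate sign for grade k: (-1)^(k(k+1)/2)
Grade 0: (-1)^(0*1/2) = (-1)^0 = 1, coeff -3 -> -3
Grade 1: (-1)^(1*2/2) = (-1)^1 = -1, coeff 5 -> -5
Grade 2: (-1)^(2*3/2) = (-1)^3 = -1, coeff 2 -> -2
Conjugated coefficients: -3, -5, -2


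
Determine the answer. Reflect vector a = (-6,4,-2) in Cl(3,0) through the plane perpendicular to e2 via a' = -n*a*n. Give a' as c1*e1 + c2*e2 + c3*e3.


Reflection formula: a' = -n*a*n, with n = e2 (unit vector, n^2 = 1).
For reflection through hyperplane perp to e2:
The component along e2 flips sign, others stay.
a = (-6, 4, -2)
a' = (-6, -4, -2)
a' = -6*e1 - 4*e2 - 2*e3


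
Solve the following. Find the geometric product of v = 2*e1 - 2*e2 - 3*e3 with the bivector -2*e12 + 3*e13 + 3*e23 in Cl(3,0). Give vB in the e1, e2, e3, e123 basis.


vB has grade-1 (vector) and grade-3 (trivector) parts: vB = (v _| B) + (v ^ B).
Vector part <vB>_1:
  e1: -v2*b12 - v3*b13 = -(-2)*(-2) - (-3)*(3) = 5
  e2: v1*b12 - v3*b23 = (2)*(-2) - (-3)*(3) = 5
  e3: v1*b13 + v2*b23 = (2)*(3) + (-2)*(3) = 0
Trivector part <vB>_3:
  e123: v1*b23 - v2*b13 + v3*b12 = (2)*(3) - (-2)*(3) + (-3)*(-2) = 18
vB = 5*e1 + 5*e2 + 0*e3 + 18*e123


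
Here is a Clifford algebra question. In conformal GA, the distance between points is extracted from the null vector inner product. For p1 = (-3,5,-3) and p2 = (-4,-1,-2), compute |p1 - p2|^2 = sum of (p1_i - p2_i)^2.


p1 - p2 = (1, 6, -1)
|p1 - p2|^2 = 1^2 + 6^2 + (-1)^2
= 1 + 36 + 1
= 38


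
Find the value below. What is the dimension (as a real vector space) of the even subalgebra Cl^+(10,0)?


Even subalgebra dimension = 2^(n-1)
n = 10 + 0 = 10
2^(10 - 1) = 2^9 = 512
Verification: sum of C(10,k) for even k = 1 + 45 + 210 + 210 + 45 + 1 = 512
Result = 512


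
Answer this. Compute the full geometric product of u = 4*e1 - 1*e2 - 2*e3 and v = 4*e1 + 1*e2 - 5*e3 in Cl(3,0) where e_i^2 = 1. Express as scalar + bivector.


In Cl(3,0): e_i^2 = 1, e_ie_j = -e_je_i for i != j.
Scalar part = u . v = 4*4 + (-1)*1 + (-2)*(-5)
= 16 + (-1) + 10 = 25
e12 coeff = 4*1 - (-1)*4 = 4 - (-4) = 8
e13 coeff = 4*(-5) - (-2)*4 = -20 - (-8) = -12
e23 coeff = (-1)*(-5) - (-2)*1 = 5 - (-2) = 7
uv = 25 + 8*e12 - 12*e13 + 7*e23


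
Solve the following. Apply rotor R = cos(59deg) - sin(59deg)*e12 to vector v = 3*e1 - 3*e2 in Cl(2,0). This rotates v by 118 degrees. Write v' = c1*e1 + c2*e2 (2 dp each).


Rotor R = cos(59deg) - sin(59deg)*e12
Rotation angle theta = 2 * 59 = 118 degrees
v' = R*v*~R rotates v by theta.
cos(118deg) = -0.4695, sin(118deg) = 0.8829
v'_1 = 3*cos(118deg) - (-3)*sin(118deg)
= 3*(-0.4695) - (-3)*0.8829
= 1.24
v'_2 = 3*sin(118deg) + (-3)*cos(118deg)
= 3*0.8829 + (-3)*(-0.4695)
= 4.06
v' = 1.24*e1 + 4.06*e2


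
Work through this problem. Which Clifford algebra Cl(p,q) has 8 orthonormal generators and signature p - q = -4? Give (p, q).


We need p + q = 8 and p - q = -4.
Adding: 2p = 8 + (-4) = 4, so p = 2.
Then q = 8 - 2 = 6.
(p, q) = (2, 6)


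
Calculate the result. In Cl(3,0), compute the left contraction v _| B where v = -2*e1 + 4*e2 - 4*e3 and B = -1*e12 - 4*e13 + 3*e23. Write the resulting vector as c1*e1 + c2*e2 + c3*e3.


Left contraction v _| B = <vB>_1 (grade-1 part of the geometric product vB).
Using e1_|e12 = e2, e2_|e12 = -e1, e1_|e13 = e3, e3_|e13 = -e1, e2_|e23 = e3, e3_|e23 = -e2:
e1 coeff: -v2*b12 - v3*b13 = -(4)*(-1) - (-4)*(-4) = -12
e2 coeff: v1*b12 - v3*b23 = (-2)*(-1) - (-4)*(3) = 14
e3 coeff: v1*b13 + v2*b23 = (-2)*(-4) + (4)*(3) = 20
v _| B = -12*e1 + 14*e2 + 20*e3


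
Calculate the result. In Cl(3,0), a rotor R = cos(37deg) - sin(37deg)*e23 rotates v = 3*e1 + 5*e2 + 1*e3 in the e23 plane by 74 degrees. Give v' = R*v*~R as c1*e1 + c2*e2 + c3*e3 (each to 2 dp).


Rotor R = cos(37deg) - sin(37deg)*e23
Rotation angle theta = 2 * 37 = 74 degrees in the e23 plane (e2 -> e3).
The component perpendicular to the plane (e1) is invariant: v'_1 = v1 = 3.00
cos(74deg) = 0.2756, sin(74deg) = 0.9613
v'_2 = v2*cos(theta) - v3*sin(theta) = 5*0.2756 - 1*0.9613 = 0.42
v'_3 = v2*sin(theta) + v3*cos(theta) = 5*0.9613 + 1*0.2756 = 5.08
v' = 3.00*e1 + 0.42*e2 + 5.08*e3


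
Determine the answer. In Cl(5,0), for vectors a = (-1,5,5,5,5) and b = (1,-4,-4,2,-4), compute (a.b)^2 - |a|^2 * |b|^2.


a . b = (-1)*1 + 5*(-4) + 5*(-4) + 5*2 + 5*(-4)
= -1 + (-20) + (-20) + 10 + (-20) = -51
|a|^2 = (-1)^2 + 5^2 + 5^2 + 5^2 + 5^2 = 101
|b|^2 = 1^2 + (-4)^2 + (-4)^2 + 2^2 + (-4)^2 = 53
(a.b)^2 = (-51)^2 = 2601
|a|^2 * |b|^2 = 101 * 53 = 5353
Result = 2601 - 5353 = -2752


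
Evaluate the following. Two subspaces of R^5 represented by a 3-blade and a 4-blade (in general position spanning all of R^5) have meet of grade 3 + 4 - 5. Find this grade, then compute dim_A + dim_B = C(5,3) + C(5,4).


Meet grade = grade(A) + grade(B) - n
= 3 + 4 - 5 = 2
C(5,3) = 10
C(5,4) = 5
dim_A + dim_B = 10 + 5 = 15


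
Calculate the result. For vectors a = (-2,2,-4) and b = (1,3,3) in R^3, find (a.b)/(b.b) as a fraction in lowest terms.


Projection coefficient = (a . b) / (b . b)
a . b = (-2)*1 + 2*3 + (-4)*3
= -2 + 6 + (-12) = -8
b . b = 1^2 + 3^2 + 3^2
= 1 + 9 + 9 = 19
Coefficient = -8/19
In lowest terms: -8/19


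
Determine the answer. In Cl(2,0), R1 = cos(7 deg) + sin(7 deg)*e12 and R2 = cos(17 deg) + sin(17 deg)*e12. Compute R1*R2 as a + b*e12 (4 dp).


Same-plane rotors commute and their half-angles add:
R1*R2 = cos(a1 + a2) + sin(a1 + a2)*e12.
a1 + a2 = 7 + 17 = 24 deg
cos(24 deg) = 0.9135
sin(24 deg) = 0.4067
R1*R2 = 0.9135 + 0.4067*e12


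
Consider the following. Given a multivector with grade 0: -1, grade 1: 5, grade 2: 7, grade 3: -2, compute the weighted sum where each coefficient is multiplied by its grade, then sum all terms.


Grade-weighted sum = sum of grade_k * coefficient_k
0*(-1) = 0
1*5 = 5
2*7 = 14
3*(-2) = -6
Total = 0 + 5 + 14 + (-6) = 13


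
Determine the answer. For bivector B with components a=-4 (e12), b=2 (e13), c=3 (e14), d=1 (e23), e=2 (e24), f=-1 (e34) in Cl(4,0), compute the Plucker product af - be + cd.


Plucker relation: af - be + cd
a*f = (-4)*(-1) = 4
b*e = 2*2 = 4
c*d = 3*1 = 3
af - be + cd = 4 - 4 + 3
= 3


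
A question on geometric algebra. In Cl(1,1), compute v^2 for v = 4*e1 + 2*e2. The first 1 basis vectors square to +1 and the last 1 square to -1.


v^2 = sum of c_i^2 * e_i^2
Positive signature terms (e_i^2 = +1): 4^2 = 16
Negative signature terms (e_j^2 = -1): 2^2 = 4
v^2 = 16 - 4 = 12


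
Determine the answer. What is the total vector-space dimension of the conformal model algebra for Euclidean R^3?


The conformal model of R^3 uses Cl(4,1): the 3 Euclidean generators plus two extra orthogonal generators e+ (e+^2 = +1) and e- (e-^2 = -1), from which the null vectors e0, einf are built.
Number of generators m = 3 + 2 = 5.
dim Cl(p,q) = 2^m = 2^5 = 32


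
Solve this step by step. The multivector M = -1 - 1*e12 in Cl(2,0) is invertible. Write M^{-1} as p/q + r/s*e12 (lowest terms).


M = -1 - 1*e12, where e12^2 = -1.
Since M commutes with its reverse ~M = a - b*e12, M * ~M = a^2 - b^2*e12^2 = a^2 + b^2.
So M^{-1} = ~M / (a^2 + b^2) = (a - b*e12)/(a^2 + b^2).
a^2 + b^2 = 1 + 1 = 2
Scalar part = -1/2 = -1/2
Bivector coeff = 1/2 = 1/2
M^{-1} = -1/2 + 1/2*e12


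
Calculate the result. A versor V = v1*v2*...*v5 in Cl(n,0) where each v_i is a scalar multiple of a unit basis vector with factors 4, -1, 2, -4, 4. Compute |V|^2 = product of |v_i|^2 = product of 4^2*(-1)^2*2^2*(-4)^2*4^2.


Each vector v_i has |v_i|^2 = s_i^2
Squared scales: 4^2 = 16, (-1)^2 = 1, 2^2 = 4, (-4)^2 = 16, 4^2 = 16
|V|^2 = 16 * 1 * 4 * 16 * 16
= 16384


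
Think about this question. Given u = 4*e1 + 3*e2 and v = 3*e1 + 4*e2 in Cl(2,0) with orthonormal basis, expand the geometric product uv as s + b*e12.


Expand: (4*e1 + 3*e2)(3*e1 + 4*e2)
= 4*3*e1e1 + 4*4*e1e2 + 3*3*e2e1 + 3*4*e2e2
Using e1^2 = e2^2 = 1, e2e1 = -e1e2:
Scalar part s = 4*3 + 3*4 = 12 + 12 = 24
Bivector part b = 4*4 - 3*3 = 16 - 9 = 7
uv = 24 + 7*e12


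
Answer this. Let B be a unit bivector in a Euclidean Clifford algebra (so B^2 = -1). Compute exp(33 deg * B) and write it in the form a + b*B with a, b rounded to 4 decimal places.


For a unit bivector B with B^2 = -1, the exponential series gives
e^(theta*B) = cos(theta) + sin(theta)*B (the GA analogue of Euler's formula).
theta = 33 degrees = 0.575959 rad
cos(33 deg) = 0.8387
sin(33 deg) = 0.5446
exp(theta*B) = 0.8387 + 0.5446*B


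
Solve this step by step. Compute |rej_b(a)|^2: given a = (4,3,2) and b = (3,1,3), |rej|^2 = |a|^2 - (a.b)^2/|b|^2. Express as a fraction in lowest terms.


|a|^2 = 4^2 + 3^2 + 2^2 = 29
|b|^2 = 3^2 + 1^2 + 3^2 = 19
a . b = 4*3 + 3*1 + 2*3 = 21
(a.b)^2 = 21^2 = 441
|rej|^2 = 29 - 441/19
= (551 - 441)/19
= 110/19
In lowest terms: 110/19


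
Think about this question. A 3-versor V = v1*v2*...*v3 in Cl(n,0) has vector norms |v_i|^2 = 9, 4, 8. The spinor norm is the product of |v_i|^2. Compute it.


Spinor norm N(V) = |v1|^2 * |v2|^2 * ... * |v3|^2
= 9 * 4 * 8
Running product: 9, 36, 288
N(V) = 288


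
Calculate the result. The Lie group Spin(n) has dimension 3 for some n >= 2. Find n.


dim Spin(n) = dim so(n) = n(n-1)/2.
Solve n(n-1)/2 = 3, i.e. n^2 - n - 6 = 0.
Discriminant = 1 + 8*3 = 25
n = (1 + sqrt(25))/2 = (1 + 5)/2 = 3


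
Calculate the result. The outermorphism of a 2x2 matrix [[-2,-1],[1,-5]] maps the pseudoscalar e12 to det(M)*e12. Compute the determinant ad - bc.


The outermorphism of a linear map f sends e1^e2 to f(e1)^f(e2).
f(e1) = -2*e1 + 1*e2
f(e2) = -1*e1 - 5*e2
f(e1) ^ f(e2) = (-2*e1 + 1*e2) ^ (-1*e1 - 5*e2)
= (-2)*(-5)*e12 + 1*(-1)*e21
= (10 - (-1))*e12
= 11*e12
Coefficient = 11


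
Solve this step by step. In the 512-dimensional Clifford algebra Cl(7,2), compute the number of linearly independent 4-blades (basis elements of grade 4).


Number of grade-k basis blades in Cl(p,q) with n = p + q is C(n, k).
n = 7 + 2 = 9
C(9, 4) = 9! / (4! * 5!)
= 362880 / (24 * 120)
= 126


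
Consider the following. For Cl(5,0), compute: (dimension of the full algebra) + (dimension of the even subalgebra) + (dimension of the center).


n = 5 + 0 = 5
Total dim = 2^5 = 32
Even subalgebra dim = 2^4 = 16
n is odd, so center dim = 2
Sum = 32 + 16 + 2 = 50


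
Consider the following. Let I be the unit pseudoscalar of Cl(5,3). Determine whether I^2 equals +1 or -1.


The pseudoscalar I = e1...e_n (product of all n generators) of Cl(p,q) satisfies I^2 = (-1)^(q + n(n-1)/2).
p = 5, q = 3, n = p + q = 8
n(n-1)/2 = 8 * 7 / 2 = 28
Exponent = q + n(n-1)/2 = 3 + 28 = 31
I^2 = (-1)^31 = -1


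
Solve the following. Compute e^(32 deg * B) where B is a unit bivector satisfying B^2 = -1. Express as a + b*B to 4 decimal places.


For a unit bivector B with B^2 = -1, the exponential series gives
e^(theta*B) = cos(theta) + sin(theta)*B (the GA analogue of Euler's formula).
theta = 32 degrees = 0.558505 rad
cos(32 deg) = 0.8480
sin(32 deg) = 0.5299
exp(theta*B) = 0.8480 + 0.5299*B


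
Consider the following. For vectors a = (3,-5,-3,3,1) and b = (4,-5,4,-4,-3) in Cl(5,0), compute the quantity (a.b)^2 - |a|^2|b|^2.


a . b = 3*4 + (-5)*(-5) + (-3)*4 + 3*(-4) + 1*(-3)
= 12 + 25 + (-12) + (-12) + (-3) = 10
|a|^2 = 3^2 + (-5)^2 + (-3)^2 + 3^2 + 1^2 = 53
|b|^2 = 4^2 + (-5)^2 + 4^2 + (-4)^2 + (-3)^2 = 82
(a.b)^2 = 10^2 = 100
|a|^2 * |b|^2 = 53 * 82 = 4346
Result = 100 - 4346 = -4246


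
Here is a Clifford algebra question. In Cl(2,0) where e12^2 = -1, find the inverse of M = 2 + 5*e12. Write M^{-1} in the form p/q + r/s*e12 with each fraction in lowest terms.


M = 2 + 5*e12, where e12^2 = -1.
Since M commutes with its reverse ~M = a - b*e12, M * ~M = a^2 - b^2*e12^2 = a^2 + b^2.
So M^{-1} = ~M / (a^2 + b^2) = (a - b*e12)/(a^2 + b^2).
a^2 + b^2 = 4 + 25 = 29
Scalar part = 2/29 = 2/29
Bivector coeff = -5/29 = -5/29
M^{-1} = 2/29 - 5/29*e12


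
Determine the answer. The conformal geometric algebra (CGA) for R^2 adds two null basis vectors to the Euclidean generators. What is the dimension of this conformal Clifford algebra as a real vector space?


The conformal model of R^2 uses Cl(3,1): the 2 Euclidean generators plus two extra orthogonal generators e+ (e+^2 = +1) and e- (e-^2 = -1), from which the null vectors e0, einf are built.
Number of generators m = 2 + 2 = 4.
dim Cl(p,q) = 2^m = 2^4 = 16


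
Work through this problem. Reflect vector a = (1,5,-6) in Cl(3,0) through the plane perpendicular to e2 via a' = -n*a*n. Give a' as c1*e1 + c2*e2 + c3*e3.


Reflection formula: a' = -n*a*n, with n = e2 (unit vector, n^2 = 1).
For reflection through hyperplane perp to e2:
The component along e2 flips sign, others stay.
a = (1, 5, -6)
a' = (1, -5, -6)
a' = 1*e1 - 5*e2 - 6*e3


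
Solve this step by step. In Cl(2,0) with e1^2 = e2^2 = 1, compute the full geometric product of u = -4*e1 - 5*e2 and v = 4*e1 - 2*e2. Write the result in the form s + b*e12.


Expand: (-4*e1 - 5*e2)(4*e1 - 2*e2)
= (-4)*4*e1e1 + (-4)*(-2)*e1e2 + (-5)*4*e2e1 + (-5)*(-2)*e2e2
Using e1^2 = e2^2 = 1, e2e1 = -e1e2:
Scalar part s = (-4)*4 + (-5)*(-2) = -16 + 10 = -6
Bivector part b = (-4)*(-2) - (-5)*4 = 8 - (-20) = 28
uv = -6 + 28*e12


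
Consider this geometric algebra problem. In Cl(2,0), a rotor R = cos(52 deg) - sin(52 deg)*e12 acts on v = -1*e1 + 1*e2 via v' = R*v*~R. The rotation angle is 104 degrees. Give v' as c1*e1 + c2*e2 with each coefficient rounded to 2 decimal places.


Rotor R = cos(52deg) - sin(52deg)*e12
Rotation angle theta = 2 * 52 = 104 degrees
v' = R*v*~R rotates v by theta.
cos(104deg) = -0.2419, sin(104deg) = 0.9703
v'_1 = -1*cos(104deg) - 1*sin(104deg)
= -1*(-0.2419) - 1*0.9703
= -0.73
v'_2 = -1*sin(104deg) + 1*cos(104deg)
= -1*0.9703 + 1*(-0.2419)
= -1.21
v' = -0.73*e1 - 1.21*e2


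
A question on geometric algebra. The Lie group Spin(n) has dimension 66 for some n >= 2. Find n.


dim Spin(n) = dim so(n) = n(n-1)/2.
Solve n(n-1)/2 = 66, i.e. n^2 - n - 132 = 0.
Discriminant = 1 + 8*66 = 529
n = (1 + sqrt(529))/2 = (1 + 23)/2 = 12


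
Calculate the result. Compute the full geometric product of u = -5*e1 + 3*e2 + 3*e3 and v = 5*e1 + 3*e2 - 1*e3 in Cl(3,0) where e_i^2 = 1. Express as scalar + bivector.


In Cl(3,0): e_i^2 = 1, e_ie_j = -e_je_i for i != j.
Scalar part = u . v = (-5)*5 + 3*3 + 3*(-1)
= -25 + 9 + (-3) = -19
e12 coeff = (-5)*3 - 3*5 = -15 - 15 = -30
e13 coeff = (-5)*(-1) - 3*5 = 5 - 15 = -10
e23 coeff = 3*(-1) - 3*3 = -3 - 9 = -12
uv = -19 - 30*e12 - 10*e13 - 12*e23


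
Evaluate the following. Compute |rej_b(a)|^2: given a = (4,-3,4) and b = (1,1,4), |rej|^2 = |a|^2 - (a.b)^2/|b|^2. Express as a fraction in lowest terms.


|a|^2 = 4^2 + (-3)^2 + 4^2 = 41
|b|^2 = 1^2 + 1^2 + 4^2 = 18
a . b = 4*1 + (-3)*1 + 4*4 = 17
(a.b)^2 = 17^2 = 289
|rej|^2 = 41 - 289/18
= (738 - 289)/18
= 449/18
In lowest terms: 449/18


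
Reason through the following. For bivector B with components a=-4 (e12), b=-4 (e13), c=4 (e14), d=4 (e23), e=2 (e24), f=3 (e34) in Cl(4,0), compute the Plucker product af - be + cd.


Plucker relation: af - be + cd
a*f = (-4)*3 = -12
b*e = (-4)*2 = -8
c*d = 4*4 = 16
af - be + cd = -12 - (-8) + 16
= 12


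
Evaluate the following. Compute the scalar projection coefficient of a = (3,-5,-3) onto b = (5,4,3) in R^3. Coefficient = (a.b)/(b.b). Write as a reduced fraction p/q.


Projection coefficient = (a . b) / (b . b)
a . b = 3*5 + (-5)*4 + (-3)*3
= 15 + (-20) + (-9) = -14
b . b = 5^2 + 4^2 + 3^2
= 25 + 16 + 9 = 50
Coefficient = -14/50
In lowest terms: -7/25


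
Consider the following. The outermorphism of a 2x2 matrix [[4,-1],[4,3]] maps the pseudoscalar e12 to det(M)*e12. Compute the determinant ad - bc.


The outermorphism of a linear map f sends e1^e2 to f(e1)^f(e2).
f(e1) = 4*e1 + 4*e2
f(e2) = -1*e1 + 3*e2
f(e1) ^ f(e2) = (4*e1 + 4*e2) ^ (-1*e1 + 3*e2)
= 4*3*e12 + 4*(-1)*e21
= (12 - (-4))*e12
= 16*e12
Coefficient = 16


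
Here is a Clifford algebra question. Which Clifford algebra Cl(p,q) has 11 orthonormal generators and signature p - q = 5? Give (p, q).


We need p + q = 11 and p - q = 5.
Adding: 2p = 11 + 5 = 16, so p = 8.
Then q = 11 - 8 = 3.
(p, q) = (8, 3)


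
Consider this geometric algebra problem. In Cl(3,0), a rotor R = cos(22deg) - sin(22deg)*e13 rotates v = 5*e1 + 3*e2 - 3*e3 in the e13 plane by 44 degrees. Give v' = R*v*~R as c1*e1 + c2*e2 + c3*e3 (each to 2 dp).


Rotor R = cos(22deg) - sin(22deg)*e13
Rotation angle theta = 2 * 22 = 44 degrees in the e13 plane (e1 -> e3).
The component perpendicular to the plane (e2) is invariant: v'_2 = v2 = 3.00
cos(44deg) = 0.7193, sin(44deg) = 0.6947
v'_1 = v1*cos(theta) - v3*sin(theta) = 5*0.7193 - (-3)*0.6947 = 5.68
v'_3 = v1*sin(theta) + v3*cos(theta) = 5*0.6947 + (-3)*0.7193 = 1.32
v' = 5.68*e1 + 3.00*e2 + 1.32*e3


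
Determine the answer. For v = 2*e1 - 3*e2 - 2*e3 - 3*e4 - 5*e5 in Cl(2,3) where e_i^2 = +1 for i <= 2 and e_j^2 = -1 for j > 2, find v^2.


v^2 = sum of c_i^2 * e_i^2
Positive signature terms (e_i^2 = +1): 2^2 + (-3)^2 = 13
Negative signature terms (e_j^2 = -1): (-2)^2 + (-3)^2 + (-5)^2 = 38
v^2 = 13 - 38 = -25
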